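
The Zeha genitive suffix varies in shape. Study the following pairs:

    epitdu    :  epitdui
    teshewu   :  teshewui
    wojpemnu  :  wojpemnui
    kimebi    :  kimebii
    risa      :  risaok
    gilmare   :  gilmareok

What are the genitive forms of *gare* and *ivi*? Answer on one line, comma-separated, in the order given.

The suffix is conditioned by the last vowel: -i when the last vowel of the stem is a high vowel (*epitdu*, *teshewu*, *wojpemnu*, *kimebi*); -ok when the last vowel of the stem is a non-high vowel (*risa*, *gilmare*).
*gare* — last vowel /e/ (a non-high vowel) → -ok → *gareok*.
*ivi* — last vowel /i/ (a high vowel) → -i → *ivii*.

gareok, ivii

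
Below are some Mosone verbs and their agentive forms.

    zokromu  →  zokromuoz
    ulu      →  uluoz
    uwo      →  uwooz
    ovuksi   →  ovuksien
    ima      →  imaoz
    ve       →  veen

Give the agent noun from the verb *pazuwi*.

The pattern is front/back vowel harmony: -en when the last vowel of the stem is a front vowel (*ovuksi*, *ve*); -oz when the last vowel of the stem is a back vowel (*zokromu*, *ulu*, *uwo*, *ima*).
The last vowel of *pazuwi* is /i/, which is a front vowel, so the suffix is -en, giving *pazuwien*.

pazuwien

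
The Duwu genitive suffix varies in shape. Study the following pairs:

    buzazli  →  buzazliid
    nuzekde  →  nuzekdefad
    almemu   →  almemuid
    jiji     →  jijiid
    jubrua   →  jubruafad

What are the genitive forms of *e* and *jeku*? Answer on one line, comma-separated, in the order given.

The pattern is height harmony: -id when the last vowel of the stem is a high vowel (*buzazli*, *almemu*, *jiji*); -fad when the last vowel of the stem is a non-high vowel (*nuzekde*, *jubrua*).
Since the last vowel of *e* is /e/ (a non-high vowel), it takes -fad, giving *efad*.
*jeku*: last vowel = /u/, a high vowel → -id → *jekuid*.

efad, jekuid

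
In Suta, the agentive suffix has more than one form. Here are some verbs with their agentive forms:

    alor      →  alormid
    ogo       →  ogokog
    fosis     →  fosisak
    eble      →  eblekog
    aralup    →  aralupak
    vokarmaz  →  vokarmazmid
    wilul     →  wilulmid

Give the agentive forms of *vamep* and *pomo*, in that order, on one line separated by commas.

Looking at the final sound of each stem: -ak when the stem ends in a voiceless consonant (*fosis*, *aralup*); -mid when the stem ends in a voiced consonant (*alor*, *vokarmaz*, *wilul*); -kog when the stem ends in a vowel (*ogo*, *eble*).
*vamep* — final sound /p/ (a voiceless consonant) → -ak → *vamepak*.
Since the final sound of *pomo* is /o/ (a vowel), it takes -kog, giving *pomokog*.

vamepak, pomokog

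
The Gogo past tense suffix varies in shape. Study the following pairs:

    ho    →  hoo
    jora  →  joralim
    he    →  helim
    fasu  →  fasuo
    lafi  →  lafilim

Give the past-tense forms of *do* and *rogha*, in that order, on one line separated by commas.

The pattern is rounding harmony: -o when the last vowel of the stem is a rounded vowel (*ho*, *fasu*); -lim when the last vowel of the stem is an unrounded vowel (*jora*, *he*, *lafi*).
Since the last vowel of *do* is /o/ (a rounded vowel), it takes -o, giving *doo*.
*rogha* — last vowel /a/ (an unrounded vowel) → -lim → *roghalim*.

doo, roghalim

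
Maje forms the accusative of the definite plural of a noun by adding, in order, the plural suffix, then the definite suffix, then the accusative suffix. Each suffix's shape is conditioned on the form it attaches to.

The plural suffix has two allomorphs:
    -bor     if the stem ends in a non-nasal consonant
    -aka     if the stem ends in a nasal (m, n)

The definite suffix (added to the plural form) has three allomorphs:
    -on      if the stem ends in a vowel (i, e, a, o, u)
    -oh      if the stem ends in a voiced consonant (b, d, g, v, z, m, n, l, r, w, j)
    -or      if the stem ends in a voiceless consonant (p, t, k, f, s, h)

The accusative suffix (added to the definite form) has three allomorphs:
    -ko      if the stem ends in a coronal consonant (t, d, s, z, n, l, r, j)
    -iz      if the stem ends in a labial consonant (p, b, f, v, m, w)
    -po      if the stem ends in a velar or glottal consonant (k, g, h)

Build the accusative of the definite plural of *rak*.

rakborohpo

Since the final consonant of *rak* is /k/ (non-nasal), it takes -bor, giving *rakbor*.
The plural form *rakbor* — final sound /r/ (a voiced consonant) → -oh → *rakboroh*.
The definite form *rakboroh* — final consonant /h/ (velar/glottal) → -po → *rakborohpo*.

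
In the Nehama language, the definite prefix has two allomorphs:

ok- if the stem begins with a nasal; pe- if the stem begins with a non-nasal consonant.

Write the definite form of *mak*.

*mak* — first consonant /m/ (a nasal) → ok- → *okmak*.

okmak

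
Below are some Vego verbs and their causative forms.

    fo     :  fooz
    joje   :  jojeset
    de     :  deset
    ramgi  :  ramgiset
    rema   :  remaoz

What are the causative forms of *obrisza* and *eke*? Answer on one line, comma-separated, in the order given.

The alternation tracks the last vowel of the stem — -set when the last vowel of the stem is a front vowel (*joje*, *de*, *ramgi*); -oz when the last vowel of the stem is a back vowel (*fo*, *rema*).
Since the last vowel of *obrisza* is /a/ (a back vowel), it takes -oz, giving *obriszaoz*.
*eke* — last vowel /e/ (a front vowel) → -set → *ekeset*.

obriszaoz, ekeset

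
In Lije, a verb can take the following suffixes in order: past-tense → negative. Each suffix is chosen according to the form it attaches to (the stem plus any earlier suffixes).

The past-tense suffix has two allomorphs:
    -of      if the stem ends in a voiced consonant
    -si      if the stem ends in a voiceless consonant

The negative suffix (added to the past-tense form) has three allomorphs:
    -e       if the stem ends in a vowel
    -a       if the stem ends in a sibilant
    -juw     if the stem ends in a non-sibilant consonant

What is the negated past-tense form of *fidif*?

*fidif* — final consonant /f/ (voiceless) → -si → *fidifsi*.
The final sound of the past-tense form *fidifsi* is /i/, which is a vowel, so the negative suffix is -e, giving *fidifsie*.

fidifsie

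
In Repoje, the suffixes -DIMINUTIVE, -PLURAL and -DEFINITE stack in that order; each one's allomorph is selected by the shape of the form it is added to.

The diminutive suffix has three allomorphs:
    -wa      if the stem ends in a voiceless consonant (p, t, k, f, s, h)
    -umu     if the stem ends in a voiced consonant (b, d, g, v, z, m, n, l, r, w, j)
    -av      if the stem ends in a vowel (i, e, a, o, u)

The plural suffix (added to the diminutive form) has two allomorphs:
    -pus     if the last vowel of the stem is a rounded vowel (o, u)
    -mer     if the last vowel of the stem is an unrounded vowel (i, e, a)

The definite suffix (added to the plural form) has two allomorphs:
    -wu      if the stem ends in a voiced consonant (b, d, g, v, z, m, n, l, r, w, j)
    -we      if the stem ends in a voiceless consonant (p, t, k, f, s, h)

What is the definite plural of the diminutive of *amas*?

amaswamerwu

*amas* — final sound /s/ (a voiceless consonant) → -wa → *amaswa*.
The diminutive form *amaswa*: last vowel = /a/, an unrounded vowel → -mer → *amaswamer*.
The plural form *amaswamer*: final consonant = /r/, voiced → -wu → *amaswamerwu*.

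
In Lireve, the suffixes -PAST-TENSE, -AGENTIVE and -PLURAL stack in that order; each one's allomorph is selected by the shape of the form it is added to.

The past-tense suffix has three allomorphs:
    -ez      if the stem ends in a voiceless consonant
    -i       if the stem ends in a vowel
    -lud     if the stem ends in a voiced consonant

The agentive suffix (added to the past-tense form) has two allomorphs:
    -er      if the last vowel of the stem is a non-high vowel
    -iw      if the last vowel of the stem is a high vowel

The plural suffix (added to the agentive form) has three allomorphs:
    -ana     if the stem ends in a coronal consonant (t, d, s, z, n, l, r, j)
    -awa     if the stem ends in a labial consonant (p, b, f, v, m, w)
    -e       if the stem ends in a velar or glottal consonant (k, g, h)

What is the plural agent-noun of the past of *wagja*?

wagjaiiwawa

*wagja* — final sound /a/ (a vowel) → -i → *wagjai*.
The last vowel of the past-tense form *wagjai* is /i/, which is a high vowel, so the agentive suffix is -iw, giving *wagjaiiw*.
The final consonant of the agentive form *wagjaiiw* is /w/, which is labial, so the plural suffix is -awa, giving *wagjaiiwawa*.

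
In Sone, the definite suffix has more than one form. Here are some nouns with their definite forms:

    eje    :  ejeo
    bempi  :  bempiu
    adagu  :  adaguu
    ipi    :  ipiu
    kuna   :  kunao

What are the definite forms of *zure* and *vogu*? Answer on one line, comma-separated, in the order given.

zureo, voguu

Looking at the last vowel of each stem: -u when the last vowel of the stem is a high vowel (*bempi*, *adagu*, *ipi*); -o when the last vowel of the stem is a non-high vowel (*eje*, *kuna*).
*zure*: last vowel = /e/, a non-high vowel → -o → *zureo*.
Since the last vowel of *vogu* is /u/ (a high vowel), it takes -u, giving *voguu*.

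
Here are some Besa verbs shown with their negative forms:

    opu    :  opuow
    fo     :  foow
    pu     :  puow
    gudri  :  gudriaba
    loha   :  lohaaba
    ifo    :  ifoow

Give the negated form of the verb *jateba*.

jatebaaba

Looking at the last vowel of each stem: -ow when the last vowel of the stem is a rounded vowel (*opu*, *fo*, *pu*, *ifo*); -aba when the last vowel of the stem is an unrounded vowel (*gudri*, *loha*).
The last vowel of *jateba* is /a/, which is an unrounded vowel, so the suffix is -aba, giving *jatebaaba*.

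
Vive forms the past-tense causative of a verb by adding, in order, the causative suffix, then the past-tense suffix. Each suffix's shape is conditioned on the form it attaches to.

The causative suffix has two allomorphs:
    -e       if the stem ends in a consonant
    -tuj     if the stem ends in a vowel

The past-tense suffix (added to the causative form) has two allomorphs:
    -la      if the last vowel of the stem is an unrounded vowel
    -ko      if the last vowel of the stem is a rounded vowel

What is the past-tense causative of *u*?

utujko

The final sound of *u* is /u/, which is a vowel, so the causative suffix is -tuj, giving *utuj*.
The causative form *utuj* — last vowel /u/ (a rounded vowel) → -ko → *utujko*.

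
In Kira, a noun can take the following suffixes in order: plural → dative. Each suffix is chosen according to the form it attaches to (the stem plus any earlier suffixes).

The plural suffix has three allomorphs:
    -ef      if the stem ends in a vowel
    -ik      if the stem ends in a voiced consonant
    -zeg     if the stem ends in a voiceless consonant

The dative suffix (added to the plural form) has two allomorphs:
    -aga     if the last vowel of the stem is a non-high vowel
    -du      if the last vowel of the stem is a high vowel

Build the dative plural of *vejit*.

vejitzegaga

Since the final sound of *vejit* is /t/ (a voiceless consonant), it takes -zeg, giving *vejitzeg*.
The last vowel of the plural form *vejitzeg* is /e/, which is a non-high vowel, so the dative suffix is -aga, giving *vejitzegaga*.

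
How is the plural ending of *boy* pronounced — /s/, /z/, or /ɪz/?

The stem *boy* ends in a voiced non-sibilant sound.
The plural suffix surfaces as /ɪz/ after sibilants, /s/ after other voiceless consonants, and /z/ after other voiced sounds.
So the plural -s on *boy* is pronounced /z/.

/z/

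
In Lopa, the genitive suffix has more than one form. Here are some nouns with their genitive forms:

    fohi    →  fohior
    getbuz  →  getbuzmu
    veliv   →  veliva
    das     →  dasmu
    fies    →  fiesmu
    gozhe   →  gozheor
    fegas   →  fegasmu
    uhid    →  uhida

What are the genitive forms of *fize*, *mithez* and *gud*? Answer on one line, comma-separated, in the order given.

fizeor, mithezmu, guda

Looking at the final sound of each stem: -mu when the stem ends in a sibilant (*getbuz*, *das*, *fies*, *fegas*); -a when the stem ends in a non-sibilant consonant (*veliv*, *uhid*); -or when the stem ends in a vowel (*fohi*, *gozhe*).
Since the final sound of *fize* is /e/ (a vowel), it takes -or, giving *fizeor*.
The final sound of *mithez* is /z/, which is a sibilant, so the suffix is -mu, giving *mithezmu*.
The final sound of *gud* is /d/, which is a non-sibilant consonant, so the suffix is -a, giving *guda*.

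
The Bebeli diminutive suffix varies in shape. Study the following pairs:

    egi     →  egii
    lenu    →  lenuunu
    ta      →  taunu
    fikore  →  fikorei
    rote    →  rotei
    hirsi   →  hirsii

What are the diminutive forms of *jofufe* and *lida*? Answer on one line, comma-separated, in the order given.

jofufei, lidaunu

The alternation tracks the last vowel of the stem — -i when the last vowel of the stem is a front vowel (*egi*, *fikore*, *rote*, *hirsi*); -unu when the last vowel of the stem is a back vowel (*lenu*, *ta*).
The last vowel of *jofufe* is /e/, which is a front vowel, so the suffix is -i, giving *jofufei*.
*lida* — last vowel /a/ (a back vowel) → -unu → *lidaunu*.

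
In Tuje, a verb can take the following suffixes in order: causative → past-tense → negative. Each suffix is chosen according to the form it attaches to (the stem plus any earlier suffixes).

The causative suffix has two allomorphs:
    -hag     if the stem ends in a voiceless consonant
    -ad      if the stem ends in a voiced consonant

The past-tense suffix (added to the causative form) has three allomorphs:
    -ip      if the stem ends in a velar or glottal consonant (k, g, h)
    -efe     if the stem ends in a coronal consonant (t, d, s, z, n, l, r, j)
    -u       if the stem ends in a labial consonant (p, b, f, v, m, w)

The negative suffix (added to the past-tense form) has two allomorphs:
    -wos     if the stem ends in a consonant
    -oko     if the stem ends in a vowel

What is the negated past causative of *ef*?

The final consonant of *ef* is /f/, which is voiceless, so the causative suffix is -hag, giving *efhag*.
The causative form *efhag* — final consonant /g/ (velar/glottal) → -ip → *efhagip*.
The final sound of the past-tense form *efhagip* is /p/, which is a consonant, so the negative suffix is -wos, giving *efhagipwos*.

efhagipwos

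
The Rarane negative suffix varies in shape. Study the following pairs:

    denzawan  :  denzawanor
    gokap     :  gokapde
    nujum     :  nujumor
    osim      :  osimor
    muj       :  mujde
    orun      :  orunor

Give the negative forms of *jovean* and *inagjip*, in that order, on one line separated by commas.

joveanor, inagjipde

The alternation tracks the final consonant of the stem — -or when the stem ends in a nasal (*denzawan*, *nujum*, *osim*, *orun*); -de when the stem ends in a non-nasal consonant (*gokap*, *muj*).
*jovean*: final consonant = /n/, a nasal → -or → *joveanor*.
Since the final consonant of *inagjip* is /p/ (non-nasal), it takes -de, giving *inagjipde*.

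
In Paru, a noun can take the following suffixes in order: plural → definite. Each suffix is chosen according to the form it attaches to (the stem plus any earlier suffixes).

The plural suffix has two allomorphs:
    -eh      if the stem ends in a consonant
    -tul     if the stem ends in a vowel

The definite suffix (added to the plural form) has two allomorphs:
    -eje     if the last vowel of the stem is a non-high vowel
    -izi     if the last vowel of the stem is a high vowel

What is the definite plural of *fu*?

futulizi

*fu*: final sound = /u/, a vowel → -tul → *futul*.
The plural form *futul* — last vowel /u/ (a high vowel) → -izi → *futulizi*.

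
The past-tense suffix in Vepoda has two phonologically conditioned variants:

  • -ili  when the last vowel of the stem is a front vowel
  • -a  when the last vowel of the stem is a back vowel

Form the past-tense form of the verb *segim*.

segimili

The last vowel of *segim* is /i/, which is a front vowel, so the suffix is -ili, giving *segimili*.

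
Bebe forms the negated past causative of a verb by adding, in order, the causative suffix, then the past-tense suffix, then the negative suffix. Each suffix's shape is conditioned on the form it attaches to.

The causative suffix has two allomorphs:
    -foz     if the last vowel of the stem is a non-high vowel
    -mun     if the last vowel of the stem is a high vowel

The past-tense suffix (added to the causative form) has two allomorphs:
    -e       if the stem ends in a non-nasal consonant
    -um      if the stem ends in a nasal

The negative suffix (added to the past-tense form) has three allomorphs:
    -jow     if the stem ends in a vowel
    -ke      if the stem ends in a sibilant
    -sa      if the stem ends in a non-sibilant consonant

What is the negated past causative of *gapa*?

Since the last vowel of *gapa* is /a/ (a non-high vowel), it takes -foz, giving *gapafoz*.
The final consonant of the causative form *gapafoz* is /z/, which is non-nasal, so the past-tense suffix is -e, giving *gapafoze*.
The final sound of the past-tense form *gapafoze* is /e/, which is a vowel, so the negative suffix is -jow, giving *gapafozejow*.

gapafozejow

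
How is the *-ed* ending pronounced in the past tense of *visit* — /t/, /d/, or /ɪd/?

/ɪd/

The stem *visit* ends in /t/ or /d/.
The -ed suffix is realized as /ɪd/ after /t, d/; as /t/ after other voiceless consonants; and as /d/ after other voiced sounds.
So -ed on *visit* is pronounced /ɪd/.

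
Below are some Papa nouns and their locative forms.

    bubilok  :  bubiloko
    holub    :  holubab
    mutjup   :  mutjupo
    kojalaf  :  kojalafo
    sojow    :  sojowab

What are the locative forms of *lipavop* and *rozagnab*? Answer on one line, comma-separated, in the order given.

lipavopo, rozagnabab

Looking at the final consonant of each stem: -o when the stem ends in a voiceless consonant (*bubilok*, *mutjup*, *kojalaf*); -ab when the stem ends in a voiced consonant (*holub*, *sojow*).
Since the final consonant of *lipavop* is /p/ (voiceless), it takes -o, giving *lipavopo*.
*rozagnab*: final consonant = /b/, voiced → -ab → *rozagnabab*.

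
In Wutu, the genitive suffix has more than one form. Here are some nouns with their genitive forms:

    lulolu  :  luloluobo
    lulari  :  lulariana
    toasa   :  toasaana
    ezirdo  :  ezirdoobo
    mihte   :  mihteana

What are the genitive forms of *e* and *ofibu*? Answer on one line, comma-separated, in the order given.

The pattern is rounding harmony: -obo when the last vowel of the stem is a rounded vowel (*lulolu*, *ezirdo*); -ana when the last vowel of the stem is an unrounded vowel (*lulari*, *toasa*, *mihte*).
*e*: last vowel = /e/, an unrounded vowel → -ana → *eana*.
Since the last vowel of *ofibu* is /u/ (a rounded vowel), it takes -obo, giving *ofibuobo*.

eana, ofibuobo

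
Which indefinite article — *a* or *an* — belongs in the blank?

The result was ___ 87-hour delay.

The indefinite article is chosen by the initial *sound* of the following word, not its spelling.
The number *87* is spoken "eighty-…", beginning with /ˈeɪti/ — a vowel sound.
So the article is *an*: The result was an 87-hour delay.

an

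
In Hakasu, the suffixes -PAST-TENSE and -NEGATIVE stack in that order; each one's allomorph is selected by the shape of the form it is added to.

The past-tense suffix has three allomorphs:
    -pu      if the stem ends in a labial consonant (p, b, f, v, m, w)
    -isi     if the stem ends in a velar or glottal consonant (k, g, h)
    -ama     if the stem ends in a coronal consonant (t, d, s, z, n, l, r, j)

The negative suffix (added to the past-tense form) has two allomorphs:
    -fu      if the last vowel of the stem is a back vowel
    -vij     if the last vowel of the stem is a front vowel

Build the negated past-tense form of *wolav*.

The final consonant of *wolav* is /v/, which is labial, so the past-tense suffix is -pu, giving *wolavpu*.
The past-tense form *wolavpu*: last vowel = /u/, a back vowel → -fu → *wolavpufu*.

wolavpufu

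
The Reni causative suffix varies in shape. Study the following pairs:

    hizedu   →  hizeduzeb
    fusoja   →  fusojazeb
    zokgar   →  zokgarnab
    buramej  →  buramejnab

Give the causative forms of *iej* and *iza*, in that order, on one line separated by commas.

The suffix is conditioned by the final sound: -nab when the stem ends in a consonant (*zokgar*, *buramej*); -zeb when the stem ends in a vowel (*hizedu*, *fusoja*).
Since the final sound of *iej* is /j/ (a consonant), it takes -nab, giving *iejnab*.
*iza*: final sound = /a/, a vowel → -zeb → *izazeb*.

iejnab, izazeb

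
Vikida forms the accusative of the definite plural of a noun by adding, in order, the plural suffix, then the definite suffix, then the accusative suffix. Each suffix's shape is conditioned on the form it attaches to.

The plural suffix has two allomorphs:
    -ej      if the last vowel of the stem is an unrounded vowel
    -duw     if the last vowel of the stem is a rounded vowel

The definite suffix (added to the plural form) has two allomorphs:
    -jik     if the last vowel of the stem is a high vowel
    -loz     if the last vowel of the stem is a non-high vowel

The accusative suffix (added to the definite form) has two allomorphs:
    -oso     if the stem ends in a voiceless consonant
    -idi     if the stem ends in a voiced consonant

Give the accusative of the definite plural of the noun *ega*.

egaejlozidi

*ega*: last vowel = /a/, an unrounded vowel → -ej → *egaej*.
The last vowel of the plural form *egaej* is /e/, which is a non-high vowel, so the definite suffix is -loz, giving *egaejloz*.
The definite form *egaejloz* — final consonant /z/ (voiced) → -idi → *egaejlozidi*.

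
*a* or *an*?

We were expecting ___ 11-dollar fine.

an

The indefinite article is chosen by the initial *sound* of the following word, not its spelling.
The number *11* is spoken "eleven", beginning with /ɪˈlɛvən/ — a vowel sound.
So the article is *an*: We were expecting an 11-dollar fine.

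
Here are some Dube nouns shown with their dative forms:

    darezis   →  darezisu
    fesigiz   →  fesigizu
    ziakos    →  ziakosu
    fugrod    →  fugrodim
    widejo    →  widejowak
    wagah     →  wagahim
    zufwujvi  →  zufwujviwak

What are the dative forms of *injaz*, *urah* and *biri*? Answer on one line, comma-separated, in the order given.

Looking at the final sound of each stem: -u when the stem ends in a sibilant (*darezis*, *fesigiz*, *ziakos*); -im when the stem ends in a non-sibilant consonant (*fugrod*, *wagah*); -wak when the stem ends in a vowel (*widejo*, *zufwujvi*).
Since the final sound of *injaz* is /z/ (a sibilant), it takes -u, giving *injazu*.
The final sound of *urah* is /h/, which is a non-sibilant consonant, so the suffix is -im, giving *urahim*.
Since the final sound of *biri* is /i/ (a vowel), it takes -wak, giving *biriwak*.

injazu, urahim, biriwak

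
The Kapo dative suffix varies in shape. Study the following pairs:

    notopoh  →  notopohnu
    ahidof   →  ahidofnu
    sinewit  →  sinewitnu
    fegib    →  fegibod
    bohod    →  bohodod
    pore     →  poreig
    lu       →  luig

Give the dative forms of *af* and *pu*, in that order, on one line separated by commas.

The suffix is conditioned by the final sound: -nu when the stem ends in a voiceless consonant (*notopoh*, *ahidof*, *sinewit*); -od when the stem ends in a voiced consonant (*fegib*, *bohod*); -ig when the stem ends in a vowel (*pore*, *lu*).
*af*: final sound = /f/, a voiceless consonant → -nu → *afnu*.
The final sound of *pu* is /u/, which is a vowel, so the suffix is -ig, giving *puig*.

afnu, puig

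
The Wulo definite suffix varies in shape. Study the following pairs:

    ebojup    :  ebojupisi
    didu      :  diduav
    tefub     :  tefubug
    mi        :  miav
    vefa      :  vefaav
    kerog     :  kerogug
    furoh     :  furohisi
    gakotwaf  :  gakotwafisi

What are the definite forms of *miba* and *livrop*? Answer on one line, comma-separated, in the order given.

Looking at the final sound of each stem: -isi when the stem ends in a voiceless consonant (*ebojup*, *furoh*, *gakotwaf*); -ug when the stem ends in a voiced consonant (*tefub*, *kerog*); -av when the stem ends in a vowel (*didu*, *mi*, *vefa*).
*miba* — final sound /a/ (a vowel) → -av → *mibaav*.
*livrop* — final sound /p/ (a voiceless consonant) → -isi → *livropisi*.

mibaav, livropisi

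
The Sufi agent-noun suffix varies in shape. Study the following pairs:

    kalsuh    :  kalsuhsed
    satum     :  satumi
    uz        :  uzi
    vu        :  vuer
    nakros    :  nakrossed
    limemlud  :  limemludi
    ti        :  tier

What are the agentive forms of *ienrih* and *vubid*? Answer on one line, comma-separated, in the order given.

Looking at the final sound of each stem: -sed when the stem ends in a voiceless consonant (*kalsuh*, *nakros*); -i when the stem ends in a voiced consonant (*satum*, *uz*, *limemlud*); -er when the stem ends in a vowel (*vu*, *ti*).
*ienrih* — final sound /h/ (a voiceless consonant) → -sed → *ienrihsed*.
*vubid* — final sound /d/ (a voiced consonant) → -i → *vubidi*.

ienrihsed, vubidi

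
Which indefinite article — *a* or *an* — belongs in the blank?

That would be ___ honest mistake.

The indefinite article is chosen by the initial *sound* of the following word, not its spelling.
*honest* begins with the sound /ɒ/ (silent h) — a vowel sound.
So the article is *an*: That would be an honest mistake.

an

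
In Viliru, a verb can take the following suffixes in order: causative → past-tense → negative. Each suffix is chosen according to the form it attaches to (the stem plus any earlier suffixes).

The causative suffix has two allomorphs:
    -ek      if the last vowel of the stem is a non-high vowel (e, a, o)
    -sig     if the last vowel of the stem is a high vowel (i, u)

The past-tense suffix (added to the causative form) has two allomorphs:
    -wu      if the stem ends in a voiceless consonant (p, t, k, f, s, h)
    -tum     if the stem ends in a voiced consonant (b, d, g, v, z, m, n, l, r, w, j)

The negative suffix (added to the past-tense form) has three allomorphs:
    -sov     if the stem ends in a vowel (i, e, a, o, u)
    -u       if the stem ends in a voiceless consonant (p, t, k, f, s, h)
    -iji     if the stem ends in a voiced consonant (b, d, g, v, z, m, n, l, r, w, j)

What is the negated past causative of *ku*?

*ku*: last vowel = /u/, a high vowel → -sig → *kusig*.
The causative form *kusig*: final consonant = /g/, voiced → -tum → *kusigtum*.
The past-tense form *kusigtum* — final sound /m/ (a voiced consonant) → -iji → *kusigtumiji*.

kusigtumiji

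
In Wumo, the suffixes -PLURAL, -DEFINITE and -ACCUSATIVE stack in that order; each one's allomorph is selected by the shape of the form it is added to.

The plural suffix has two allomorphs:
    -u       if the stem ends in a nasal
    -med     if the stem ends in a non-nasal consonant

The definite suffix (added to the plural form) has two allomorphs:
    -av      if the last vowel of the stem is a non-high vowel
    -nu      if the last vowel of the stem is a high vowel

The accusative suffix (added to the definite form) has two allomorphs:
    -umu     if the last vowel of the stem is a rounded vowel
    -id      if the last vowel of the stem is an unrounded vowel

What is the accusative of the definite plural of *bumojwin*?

bumojwinunuumu

*bumojwin*: final consonant = /n/, a nasal → -u → *bumojwinu*.
The last vowel of the plural form *bumojwinu* is /u/, which is a high vowel, so the definite suffix is -nu, giving *bumojwinunu*.
The definite form *bumojwinunu*: last vowel = /u/, a rounded vowel → -umu → *bumojwinunuumu*.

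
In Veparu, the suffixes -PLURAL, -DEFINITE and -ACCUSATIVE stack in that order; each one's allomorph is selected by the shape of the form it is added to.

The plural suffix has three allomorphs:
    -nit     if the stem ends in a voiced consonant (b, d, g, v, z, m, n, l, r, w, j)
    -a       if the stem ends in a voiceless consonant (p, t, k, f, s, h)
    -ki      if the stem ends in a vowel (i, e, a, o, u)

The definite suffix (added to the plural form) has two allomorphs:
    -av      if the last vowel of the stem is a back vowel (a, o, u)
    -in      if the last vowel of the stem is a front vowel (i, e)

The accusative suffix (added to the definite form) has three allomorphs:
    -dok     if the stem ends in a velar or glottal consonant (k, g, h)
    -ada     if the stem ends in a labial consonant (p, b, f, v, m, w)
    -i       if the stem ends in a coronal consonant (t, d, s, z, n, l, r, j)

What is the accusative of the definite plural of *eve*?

The final sound of *eve* is /e/, which is a vowel, so the plural suffix is -ki, giving *eveki*.
The plural form *eveki* — last vowel /i/ (a front vowel) → -in → *evekiin*.
The definite form *evekiin* — final consonant /n/ (coronal) → -i → *evekiini*.

evekiini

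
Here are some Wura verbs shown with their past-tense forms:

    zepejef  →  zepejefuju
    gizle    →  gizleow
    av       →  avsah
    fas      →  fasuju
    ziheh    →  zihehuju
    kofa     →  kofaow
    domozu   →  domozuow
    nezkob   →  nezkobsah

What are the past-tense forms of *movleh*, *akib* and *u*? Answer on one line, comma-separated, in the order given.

movlehuju, akibsah, uow

The suffix is conditioned by the final sound: -uju when the stem ends in a voiceless consonant (*zepejef*, *fas*, *ziheh*); -sah when the stem ends in a voiced consonant (*av*, *nezkob*); -ow when the stem ends in a vowel (*gizle*, *kofa*, *domozu*).
*movleh*: final sound = /h/, a voiceless consonant → -uju → *movlehuju*.
The final sound of *akib* is /b/, which is a voiced consonant, so the suffix is -sah, giving *akibsah*.
Since the final sound of *u* is /u/ (a vowel), it takes -ow, giving *uow*.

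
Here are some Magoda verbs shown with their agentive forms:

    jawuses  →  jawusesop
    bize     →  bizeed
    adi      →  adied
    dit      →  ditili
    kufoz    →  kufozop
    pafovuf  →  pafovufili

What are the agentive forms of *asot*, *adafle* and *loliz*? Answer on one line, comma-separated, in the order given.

The suffix is conditioned by the final sound: -op when the stem ends in a sibilant (*jawuses*, *kufoz*); -ili when the stem ends in a non-sibilant consonant (*dit*, *pafovuf*); -ed when the stem ends in a vowel (*bize*, *adi*).
The final sound of *asot* is /t/, which is a non-sibilant consonant, so the suffix is -ili, giving *asotili*.
The final sound of *adafle* is /e/, which is a vowel, so the suffix is -ed, giving *adafleed*.
*loliz*: final sound = /z/, a sibilant → -op → *lolizop*.

asotili, adafleed, lolizop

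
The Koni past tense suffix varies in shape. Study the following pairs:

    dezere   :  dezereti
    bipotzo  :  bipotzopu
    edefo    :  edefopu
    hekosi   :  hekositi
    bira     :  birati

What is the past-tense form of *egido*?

egidopu

Looking at the last vowel of each stem: -pu when the last vowel of the stem is a rounded vowel (*bipotzo*, *edefo*); -ti when the last vowel of the stem is an unrounded vowel (*dezere*, *hekosi*, *bira*).
*egido*: last vowel = /o/, a rounded vowel → -pu → *egidopu*.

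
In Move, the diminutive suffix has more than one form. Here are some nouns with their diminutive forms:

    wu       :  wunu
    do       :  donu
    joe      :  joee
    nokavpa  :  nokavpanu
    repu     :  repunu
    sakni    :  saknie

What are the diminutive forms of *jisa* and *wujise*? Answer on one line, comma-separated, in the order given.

The pattern is front/back vowel harmony: -e when the last vowel of the stem is a front vowel (*joe*, *sakni*); -nu when the last vowel of the stem is a back vowel (*wu*, *do*, *nokavpa*, *repu*).
Since the last vowel of *jisa* is /a/ (a back vowel), it takes -nu, giving *jisanu*.
The last vowel of *wujise* is /e/, which is a front vowel, so the suffix is -e, giving *wujisee*.

jisanu, wujisee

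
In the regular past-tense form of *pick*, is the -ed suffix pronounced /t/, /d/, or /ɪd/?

The stem *pick* ends in a voiceless consonant other than /t/.
The -ed suffix is realized as /ɪd/ after /t, d/; as /t/ after other voiceless consonants; and as /d/ after other voiced sounds.
So -ed on *pick* is pronounced /t/.

/t/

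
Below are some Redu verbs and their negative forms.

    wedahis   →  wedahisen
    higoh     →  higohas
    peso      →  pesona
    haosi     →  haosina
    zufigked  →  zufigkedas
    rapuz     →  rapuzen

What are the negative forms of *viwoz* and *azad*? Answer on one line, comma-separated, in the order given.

The alternation tracks the final sound of the stem — -en when the stem ends in a sibilant (*wedahis*, *rapuz*); -as when the stem ends in a non-sibilant consonant (*higoh*, *zufigked*); -na when the stem ends in a vowel (*peso*, *haosi*).
*viwoz*: final sound = /z/, a sibilant → -en → *viwozen*.
The final sound of *azad* is /d/, which is a non-sibilant consonant, so the suffix is -as, giving *azadas*.

viwozen, azadas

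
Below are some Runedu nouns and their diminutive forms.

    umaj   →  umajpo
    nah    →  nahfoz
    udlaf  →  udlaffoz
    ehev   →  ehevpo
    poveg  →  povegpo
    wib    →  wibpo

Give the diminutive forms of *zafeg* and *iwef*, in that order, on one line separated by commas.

zafegpo, iweffoz

The alternation tracks the final consonant of the stem — -foz when the stem ends in a voiceless consonant (*nah*, *udlaf*); -po when the stem ends in a voiced consonant (*umaj*, *ehev*, *poveg*, *wib*).
*zafeg*: final consonant = /g/, voiced → -po → *zafegpo*.
The final consonant of *iwef* is /f/, which is voiceless, so the suffix is -foz, giving *iweffoz*.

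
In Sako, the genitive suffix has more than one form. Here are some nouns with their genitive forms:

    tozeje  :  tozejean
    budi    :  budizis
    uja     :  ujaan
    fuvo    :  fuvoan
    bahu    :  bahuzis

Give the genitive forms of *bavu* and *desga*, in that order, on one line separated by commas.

bavuzis, desgaan

The suffix is conditioned by the last vowel: -zis when the last vowel of the stem is a high vowel (*budi*, *bahu*); -an when the last vowel of the stem is a non-high vowel (*tozeje*, *uja*, *fuvo*).
Since the last vowel of *bavu* is /u/ (a high vowel), it takes -zis, giving *bavuzis*.
*desga*: last vowel = /a/, a non-high vowel → -an → *desgaan*.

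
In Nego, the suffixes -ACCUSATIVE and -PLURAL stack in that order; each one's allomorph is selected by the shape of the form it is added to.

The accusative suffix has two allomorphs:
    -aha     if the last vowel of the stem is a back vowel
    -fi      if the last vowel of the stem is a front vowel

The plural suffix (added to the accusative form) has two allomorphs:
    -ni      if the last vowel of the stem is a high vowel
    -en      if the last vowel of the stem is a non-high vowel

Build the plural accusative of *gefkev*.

gefkevfini

Since the last vowel of *gefkev* is /e/ (a front vowel), it takes -fi, giving *gefkevfi*.
Since the last vowel of the accusative form *gefkevfi* is /i/ (a high vowel), it takes -ni, giving *gefkevfini*.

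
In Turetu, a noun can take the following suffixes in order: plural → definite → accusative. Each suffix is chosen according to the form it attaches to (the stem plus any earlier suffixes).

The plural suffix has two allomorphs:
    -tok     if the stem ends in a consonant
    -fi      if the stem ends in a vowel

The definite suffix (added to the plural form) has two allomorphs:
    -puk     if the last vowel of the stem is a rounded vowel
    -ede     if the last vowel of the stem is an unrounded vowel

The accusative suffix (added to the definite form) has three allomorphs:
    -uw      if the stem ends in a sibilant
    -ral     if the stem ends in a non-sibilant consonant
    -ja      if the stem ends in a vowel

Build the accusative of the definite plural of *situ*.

The final sound of *situ* is /u/, which is a vowel, so the plural suffix is -fi, giving *situfi*.
The plural form *situfi*: last vowel = /i/, an unrounded vowel → -ede → *situfiede*.
Since the final sound of the definite form *situfiede* is /e/ (a vowel), it takes -ja, giving *situfiedeja*.

situfiedeja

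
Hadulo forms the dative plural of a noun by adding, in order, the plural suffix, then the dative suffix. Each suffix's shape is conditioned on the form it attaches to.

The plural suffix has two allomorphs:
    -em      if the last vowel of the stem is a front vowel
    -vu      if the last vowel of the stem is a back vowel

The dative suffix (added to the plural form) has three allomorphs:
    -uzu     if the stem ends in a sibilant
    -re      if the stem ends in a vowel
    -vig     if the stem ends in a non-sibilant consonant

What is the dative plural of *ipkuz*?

*ipkuz*: last vowel = /u/, a back vowel → -vu → *ipkuzvu*.
The plural form *ipkuzvu* — final sound /u/ (a vowel) → -re → *ipkuzvure*.

ipkuzvure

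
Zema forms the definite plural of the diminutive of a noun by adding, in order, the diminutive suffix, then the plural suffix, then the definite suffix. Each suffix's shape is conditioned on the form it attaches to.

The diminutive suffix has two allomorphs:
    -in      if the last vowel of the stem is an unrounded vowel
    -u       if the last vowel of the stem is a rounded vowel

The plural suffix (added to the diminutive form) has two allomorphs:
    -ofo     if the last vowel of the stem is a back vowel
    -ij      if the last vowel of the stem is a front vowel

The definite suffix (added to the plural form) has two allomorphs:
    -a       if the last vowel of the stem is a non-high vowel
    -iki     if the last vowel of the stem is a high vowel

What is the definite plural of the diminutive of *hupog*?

*hupog* — last vowel /o/ (a rounded vowel) → -u → *hupogu*.
Since the last vowel of the diminutive form *hupogu* is /u/ (a back vowel), it takes -ofo, giving *hupoguofo*.
The last vowel of the plural form *hupoguofo* is /o/, which is a non-high vowel, so the definite suffix is -a, giving *hupoguofoa*.

hupoguofoa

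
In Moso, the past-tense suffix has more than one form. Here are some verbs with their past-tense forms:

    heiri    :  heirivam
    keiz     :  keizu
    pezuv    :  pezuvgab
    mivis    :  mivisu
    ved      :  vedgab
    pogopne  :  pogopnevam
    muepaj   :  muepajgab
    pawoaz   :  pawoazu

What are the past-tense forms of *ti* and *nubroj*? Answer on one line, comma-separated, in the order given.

tivam, nubrojgab

The pattern is sibilance of the final sound: -u when the stem ends in a sibilant (*keiz*, *mivis*, *pawoaz*); -gab when the stem ends in a non-sibilant consonant (*pezuv*, *ved*, *muepaj*); -vam when the stem ends in a vowel (*heiri*, *pogopne*).
Since the final sound of *ti* is /i/ (a vowel), it takes -vam, giving *tivam*.
The final sound of *nubroj* is /j/, which is a non-sibilant consonant, so the suffix is -gab, giving *nubrojgab*.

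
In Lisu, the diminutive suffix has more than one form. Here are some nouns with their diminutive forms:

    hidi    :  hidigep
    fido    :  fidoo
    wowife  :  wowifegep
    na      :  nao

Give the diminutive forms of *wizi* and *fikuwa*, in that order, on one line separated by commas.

wizigep, fikuwao

The alternation tracks the last vowel of the stem — -gep when the last vowel of the stem is a front vowel (*hidi*, *wowife*); -o when the last vowel of the stem is a back vowel (*fido*, *na*).
*wizi* — last vowel /i/ (a front vowel) → -gep → *wizigep*.
The last vowel of *fikuwa* is /a/, which is a back vowel, so the suffix is -o, giving *fikuwao*.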